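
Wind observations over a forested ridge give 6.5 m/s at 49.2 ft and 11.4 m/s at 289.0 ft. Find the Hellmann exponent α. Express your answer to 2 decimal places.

α ≈ 0.32

Power law: V₂/V₁ = (z₂/z₁)^α ⇒ α = ln(V₂/V₁) / ln(z₂/z₁)
α = ln(11.4/6.5) / ln(289.0/49.2) = ln(1.7538) / ln(5.8740)
  = 0.56181 / 1.77053 = 0.31731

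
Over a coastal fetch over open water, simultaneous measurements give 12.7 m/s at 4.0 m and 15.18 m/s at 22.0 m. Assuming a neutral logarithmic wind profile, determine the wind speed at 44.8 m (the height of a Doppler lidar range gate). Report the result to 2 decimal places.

16.21 m/s

Log law: V ∝ ln(z/z₀). From the pair, with r = V₁/V₂ = 0.83663,
ln z₀ = (ln z₁ − r·ln z₂)/(1 − r) = (1.3863 − 0.83663×3.0910)/0.16337 = -7.3437 → z₀ = 0.0006467 m
V₃ = V₁ · ln(z₃/z₀)/ln(z₁/z₀) = 12.7 × 11.1459/8.7300 = 16.2146 m/s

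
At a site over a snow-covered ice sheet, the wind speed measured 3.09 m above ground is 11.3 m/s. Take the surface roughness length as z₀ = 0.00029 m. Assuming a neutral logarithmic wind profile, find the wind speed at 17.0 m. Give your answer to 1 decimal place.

13.4 m/s

Log law: V(z) ∝ ln(z/z₀), so V₂/V₁ = ln(z₂/z₀) / ln(z₁/z₀).
ln(17.0/0.00029) = 10.9788, ln(3.09/0.00029) = 9.2738
V₂ = 11.3 × 10.9788/9.2738 = 11.3 × 1.1839 = 13.3776 m/s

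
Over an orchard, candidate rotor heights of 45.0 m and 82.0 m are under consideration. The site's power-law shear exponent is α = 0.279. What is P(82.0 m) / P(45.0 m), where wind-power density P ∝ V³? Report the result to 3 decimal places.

1.652

Speed ratio: V_B/V_A = (z_B/z_A)^α = (82.0/45.0)^0.279 = (1.8222)^0.279 = 1.18225
Power-density ratio: P_B/P_A = (V_B/V_A)³ = (1.18225)³ = 1.65243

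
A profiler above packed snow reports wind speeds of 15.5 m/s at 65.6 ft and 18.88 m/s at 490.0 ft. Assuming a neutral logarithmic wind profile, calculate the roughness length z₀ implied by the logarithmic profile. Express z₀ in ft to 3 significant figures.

z₀ ≈ 0.00649 ft

Log law: V(z) ∝ ln(z/z₀). With r = V₁/V₂ = 15.5/18.88 = 0.82097,
r · ln(z₂/z₀) = ln(z₁/z₀) ⇒ ln z₀ = (ln z₁ − r·ln z₂)/(1 − r)
ln z₀ = (4.18358 − 0.82097×6.19441) / 0.17903 = -5.0377
z₀ = exp(-5.0377) = 0.006489 ft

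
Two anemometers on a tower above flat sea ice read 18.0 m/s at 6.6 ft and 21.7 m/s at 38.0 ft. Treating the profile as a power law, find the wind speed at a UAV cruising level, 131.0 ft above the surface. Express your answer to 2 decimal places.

First find α: α = ln(V₂/V₁)/ln(z₂/z₁) = ln(21.7/18.0)/ln(38.0/6.6) = 0.18694/1.75052 = 0.1068
Extrapolate from 38.0 ft to 131.0 ft: V₃ = 21.7 × (131.0/38.0)^0.1068 = 21.7 × 1.1413 = 24.7662 m/s

24.77 m/s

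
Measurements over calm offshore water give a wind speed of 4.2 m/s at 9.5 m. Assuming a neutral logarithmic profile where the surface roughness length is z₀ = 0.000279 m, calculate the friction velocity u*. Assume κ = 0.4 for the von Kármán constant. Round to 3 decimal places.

Log law: V(z) = (u*/κ) · ln(z/z₀) ⇒ u* = κ · V / ln(z/z₀)
u* = 0.4 × 4.2 / ln(9.5/0.000279) = 0.4 × 4.2 / 10.4356
   = 1.6800 / 10.4356 = 0.1610 m/s

u* ≈ 0.161 m/s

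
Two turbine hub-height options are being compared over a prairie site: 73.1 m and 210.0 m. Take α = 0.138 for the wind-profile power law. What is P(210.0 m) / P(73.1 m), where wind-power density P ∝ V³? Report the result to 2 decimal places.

1.55

Speed ratio: V_B/V_A = (z_B/z_A)^α = (210.0/73.1)^0.138 = (2.8728)^0.138 = 1.15677
Power-density ratio: P_B/P_A = (V_B/V_A)³ = (1.15677)³ = 1.54788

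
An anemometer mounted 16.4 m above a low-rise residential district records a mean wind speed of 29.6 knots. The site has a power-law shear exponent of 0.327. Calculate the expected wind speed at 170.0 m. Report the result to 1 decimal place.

63.6 knots

Power-law profile: V₂ = V₁ · (z₂/z₁)^α
V₂ = 29.6 × (170.0/16.4)^0.327 = 29.6 × (10.3659)^0.327
    = 29.6 × 2.1483 = 63.5908 knots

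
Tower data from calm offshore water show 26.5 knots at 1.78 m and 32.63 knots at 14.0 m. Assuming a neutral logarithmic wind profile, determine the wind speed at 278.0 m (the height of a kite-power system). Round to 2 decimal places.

41.51 knots

Log law: V ∝ ln(z/z₀). From the pair, with r = V₁/V₂ = 0.81214,
ln z₀ = (ln z₁ − r·ln z₂)/(1 − r) = (0.5766 − 0.81214×2.6391)/0.18786 = -8.3393 → z₀ = 0.0002389 m
V₃ = V₁ · ln(z₃/z₀)/ln(z₁/z₀) = 26.5 × 13.9670/8.9159 = 41.5126 knots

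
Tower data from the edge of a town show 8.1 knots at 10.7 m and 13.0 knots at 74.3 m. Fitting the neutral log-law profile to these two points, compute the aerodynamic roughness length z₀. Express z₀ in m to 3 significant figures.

z₀ ≈ 0.435 m

Log law: V(z) ∝ ln(z/z₀). With r = V₁/V₂ = 8.1/13.0 = 0.62308,
r · ln(z₂/z₀) = ln(z₁/z₀) ⇒ ln z₀ = (ln z₁ − r·ln z₂)/(1 − r)
ln z₀ = (2.37024 − 0.62308×4.30811) / 0.37692 = -0.8332
z₀ = exp(-0.8332) = 0.4347 m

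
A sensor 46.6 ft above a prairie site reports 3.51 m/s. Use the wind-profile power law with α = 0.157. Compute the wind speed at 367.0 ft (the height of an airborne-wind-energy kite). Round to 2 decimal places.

4.85 m/s

Power-law profile: V₂ = V₁ · (z₂/z₁)^α
V₂ = 3.51 × (367.0/46.6)^0.157 = 3.51 × (7.8755)^0.157
    = 3.51 × 1.3827 = 4.8531 m/s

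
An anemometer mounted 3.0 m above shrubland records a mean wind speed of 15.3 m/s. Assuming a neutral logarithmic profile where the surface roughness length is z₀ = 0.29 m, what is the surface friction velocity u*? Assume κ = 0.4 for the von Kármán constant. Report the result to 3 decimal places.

Log law: V(z) = (u*/κ) · ln(z/z₀) ⇒ u* = κ · V / ln(z/z₀)
u* = 0.4 × 15.3 / ln(3.0/0.29) = 0.4 × 15.3 / 2.3365
   = 6.1200 / 2.3365 = 2.6193 m/s

u* ≈ 2.619 m/s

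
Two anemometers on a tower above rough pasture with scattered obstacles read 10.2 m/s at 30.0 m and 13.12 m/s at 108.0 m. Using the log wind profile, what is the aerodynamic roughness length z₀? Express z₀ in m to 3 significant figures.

Log law: V(z) ∝ ln(z/z₀). With r = V₁/V₂ = 10.2/13.12 = 0.77744,
r · ln(z₂/z₀) = ln(z₁/z₀) ⇒ ln z₀ = (ln z₁ − r·ln z₂)/(1 − r)
ln z₀ = (3.40120 − 0.77744×4.68213) / 0.22256 = -1.0733
z₀ = exp(-1.0733) = 0.3419 m

z₀ ≈ 0.342 m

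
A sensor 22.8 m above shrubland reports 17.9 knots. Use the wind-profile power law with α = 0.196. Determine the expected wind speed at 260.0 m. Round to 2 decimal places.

28.84 knots

Power-law profile: V₂ = V₁ · (z₂/z₁)^α
V₂ = 17.9 × (260.0/22.8)^0.196 = 17.9 × (11.4035)^0.196
    = 17.9 × 1.6113 = 28.8425 knots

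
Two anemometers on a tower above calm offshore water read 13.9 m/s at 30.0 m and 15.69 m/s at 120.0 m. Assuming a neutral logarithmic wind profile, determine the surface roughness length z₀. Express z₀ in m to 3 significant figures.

Log law: V(z) ∝ ln(z/z₀). With r = V₁/V₂ = 13.9/15.69 = 0.88591,
r · ln(z₂/z₀) = ln(z₁/z₀) ⇒ ln z₀ = (ln z₁ − r·ln z₂)/(1 − r)
ln z₀ = (3.40120 − 0.88591×4.78749) / 0.11409 = -7.3639
z₀ = exp(-7.3639) = 0.0006337 m

z₀ ≈ 0.000634 m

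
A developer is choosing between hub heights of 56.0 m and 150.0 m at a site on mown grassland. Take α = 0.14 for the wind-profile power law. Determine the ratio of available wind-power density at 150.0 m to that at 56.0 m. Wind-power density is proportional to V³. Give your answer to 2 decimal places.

1.51

Speed ratio: V_B/V_A = (z_B/z_A)^α = (150.0/56.0)^0.14 = (2.6786)^0.14 = 1.14791
Power-density ratio: P_B/P_A = (V_B/V_A)³ = (1.14791)³ = 1.51258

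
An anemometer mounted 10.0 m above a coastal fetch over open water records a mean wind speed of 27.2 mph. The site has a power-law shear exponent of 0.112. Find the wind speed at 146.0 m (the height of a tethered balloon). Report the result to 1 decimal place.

36.7 mph

Power-law profile: V₂ = V₁ · (z₂/z₁)^α
V₂ = 27.2 × (146.0/10.0)^0.112 = 27.2 × (14.6000)^0.112
    = 27.2 × 1.3502 = 36.7262 mph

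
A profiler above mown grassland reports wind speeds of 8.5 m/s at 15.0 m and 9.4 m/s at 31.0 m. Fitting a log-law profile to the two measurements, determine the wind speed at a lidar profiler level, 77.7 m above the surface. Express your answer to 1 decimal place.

10.5 m/s

Log law: V ∝ ln(z/z₀). From the pair, with r = V₁/V₂ = 0.90426,
ln z₀ = (ln z₁ − r·ln z₂)/(1 − r) = (2.7081 − 0.90426×3.4340)/0.09574 = -4.1480 → z₀ = 0.01580 m
V₃ = V₁ · ln(z₃/z₀)/ln(z₁/z₀) = 8.5 × 8.5009/6.8561 = 10.5392 m/s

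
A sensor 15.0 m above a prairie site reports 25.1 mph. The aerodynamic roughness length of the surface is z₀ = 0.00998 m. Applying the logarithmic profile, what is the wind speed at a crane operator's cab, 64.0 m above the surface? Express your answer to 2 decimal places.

Log law: V(z) ∝ ln(z/z₀), so V₂/V₁ = ln(z₂/z₀) / ln(z₁/z₀).
ln(64.0/0.00998) = 8.7661, ln(15.0/0.00998) = 7.3152
V₂ = 25.1 × 8.7661/7.3152 = 25.1 × 1.1983 = 30.0781 mph

30.08 mph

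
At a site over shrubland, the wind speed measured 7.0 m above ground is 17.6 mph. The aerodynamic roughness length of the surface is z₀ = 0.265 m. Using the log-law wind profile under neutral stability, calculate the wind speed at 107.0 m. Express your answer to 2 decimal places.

32.26 mph

Log law: V(z) ∝ ln(z/z₀), so V₂/V₁ = ln(z₂/z₀) / ln(z₁/z₀).
ln(107.0/0.265) = 6.0009, ln(7.0/0.265) = 3.2739
V₂ = 17.6 × 6.0009/3.2739 = 17.6 × 1.8329 = 32.2594 mph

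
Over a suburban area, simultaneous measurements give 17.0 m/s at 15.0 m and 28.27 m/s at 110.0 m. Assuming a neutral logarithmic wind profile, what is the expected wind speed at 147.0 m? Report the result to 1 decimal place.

29.9 m/s

Log law: V ∝ ln(z/z₀). From the pair, with r = V₁/V₂ = 0.60134,
ln z₀ = (ln z₁ − r·ln z₂)/(1 − r) = (2.7081 − 0.60134×4.7005)/0.39866 = -0.2974 → z₀ = 0.7428 m
V₃ = V₁ · ln(z₃/z₀)/ln(z₁/z₀) = 17.0 × 5.2878/3.0054 = 29.9101 m/s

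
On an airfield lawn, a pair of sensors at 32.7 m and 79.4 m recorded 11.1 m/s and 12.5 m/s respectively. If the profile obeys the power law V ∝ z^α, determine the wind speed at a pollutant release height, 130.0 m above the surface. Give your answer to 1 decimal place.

13.4 m/s

First find α: α = ln(V₂/V₁)/ln(z₂/z₁) = ln(12.5/11.1)/ln(79.4/32.7) = 0.11878/0.88712 = 0.1339
Extrapolate from 79.4 m to 130.0 m: V₃ = 12.5 × (130.0/79.4)^0.1339 = 12.5 × 1.0682 = 13.3531 m/s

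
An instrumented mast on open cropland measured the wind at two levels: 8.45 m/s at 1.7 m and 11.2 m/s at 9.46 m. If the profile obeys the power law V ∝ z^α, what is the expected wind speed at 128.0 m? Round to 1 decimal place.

17.2 m/s

First find α: α = ln(V₂/V₁)/ln(z₂/z₁) = ln(11.2/8.45)/ln(9.46/1.7) = 0.28175/1.71644 = 0.1641
Extrapolate from 9.46 m to 128.0 m: V₃ = 11.2 × (128.0/9.46)^0.1641 = 11.2 × 1.5336 = 17.1759 m/s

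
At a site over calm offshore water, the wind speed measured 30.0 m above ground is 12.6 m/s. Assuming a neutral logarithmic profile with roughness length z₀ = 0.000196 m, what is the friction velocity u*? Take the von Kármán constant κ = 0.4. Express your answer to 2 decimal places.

Log law: V(z) = (u*/κ) · ln(z/z₀) ⇒ u* = κ · V / ln(z/z₀)
u* = 0.4 × 12.6 / ln(30.0/0.000196) = 0.4 × 12.6 / 11.9386
   = 5.0400 / 11.9386 = 0.4222 m/s

u* ≈ 0.42 m/s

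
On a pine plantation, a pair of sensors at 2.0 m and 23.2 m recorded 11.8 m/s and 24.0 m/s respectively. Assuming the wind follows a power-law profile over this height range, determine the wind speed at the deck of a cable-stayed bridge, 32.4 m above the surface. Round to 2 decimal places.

First find α: α = ln(V₂/V₁)/ln(z₂/z₁) = ln(24.0/11.8)/ln(23.2/2.0) = 0.70995/2.45101 = 0.2897
Extrapolate from 23.2 m to 32.4 m: V₃ = 24.0 × (32.4/23.2)^0.2897 = 24.0 × 1.1016 = 26.4380 m/s

26.44 m/s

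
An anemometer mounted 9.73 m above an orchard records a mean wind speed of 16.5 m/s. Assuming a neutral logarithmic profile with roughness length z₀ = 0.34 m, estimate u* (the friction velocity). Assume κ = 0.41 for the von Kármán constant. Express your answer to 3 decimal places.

Log law: V(z) = (u*/κ) · ln(z/z₀) ⇒ u* = κ · V / ln(z/z₀)
u* = 0.41 × 16.5 / ln(9.73/0.34) = 0.41 × 16.5 / 3.3540
   = 6.7650 / 3.3540 = 2.0170 m/s

u* ≈ 2.017 m/s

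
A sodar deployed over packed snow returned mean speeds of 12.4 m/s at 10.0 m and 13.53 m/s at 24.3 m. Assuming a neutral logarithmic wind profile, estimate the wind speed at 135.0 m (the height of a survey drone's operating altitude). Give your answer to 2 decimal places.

15.71 m/s

Log law: V ∝ ln(z/z₀). From the pair, with r = V₁/V₂ = 0.91648,
ln z₀ = (ln z₁ − r·ln z₂)/(1 − r) = (2.3026 − 0.91648×3.1905)/0.08352 = -7.4406 → z₀ = 0.0005869 m
V₃ = V₁ · ln(z₃/z₀)/ln(z₁/z₀) = 12.4 × 12.3459/9.7432 = 15.7124 m/s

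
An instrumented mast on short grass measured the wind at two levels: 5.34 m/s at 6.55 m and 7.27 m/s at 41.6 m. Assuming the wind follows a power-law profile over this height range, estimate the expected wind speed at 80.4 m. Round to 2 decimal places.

8.12 m/s

First find α: α = ln(V₂/V₁)/ln(z₂/z₁) = ln(7.27/5.34)/ln(41.6/6.55) = 0.30853/1.84864 = 0.1669
Extrapolate from 41.6 m to 80.4 m: V₃ = 7.27 × (80.4/41.6)^0.1669 = 7.27 × 1.1162 = 8.1151 m/s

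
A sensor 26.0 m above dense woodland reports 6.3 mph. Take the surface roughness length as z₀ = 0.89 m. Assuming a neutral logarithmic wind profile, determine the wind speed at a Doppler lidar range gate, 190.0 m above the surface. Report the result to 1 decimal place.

10.0 mph

Log law: V(z) ∝ ln(z/z₀), so V₂/V₁ = ln(z₂/z₀) / ln(z₁/z₀).
ln(190.0/0.89) = 5.3636, ln(26.0/0.89) = 3.3746
V₂ = 6.3 × 5.3636/3.3746 = 6.3 × 1.5894 = 10.0131 mph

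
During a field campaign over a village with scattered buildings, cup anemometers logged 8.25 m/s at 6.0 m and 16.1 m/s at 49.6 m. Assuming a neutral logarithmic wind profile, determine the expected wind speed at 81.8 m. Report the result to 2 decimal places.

Log law: V ∝ ln(z/z₀). From the pair, with r = V₁/V₂ = 0.51242,
ln z₀ = (ln z₁ − r·ln z₂)/(1 − r) = (1.7918 − 0.51242×3.9040)/0.48758 = -0.4281 → z₀ = 0.6517 m
V₃ = V₁ · ln(z₃/z₀)/ln(z₁/z₀) = 8.25 × 4.8324/2.2199 = 17.9593 m/s

17.96 m/s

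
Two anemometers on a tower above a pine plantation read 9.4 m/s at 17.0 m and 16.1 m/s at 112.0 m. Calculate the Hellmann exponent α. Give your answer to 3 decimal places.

Power law: V₂/V₁ = (z₂/z₁)^α ⇒ α = ln(V₂/V₁) / ln(z₂/z₁)
α = ln(16.1/9.4) / ln(112.0/17.0) = ln(1.7128) / ln(6.5882)
  = 0.53811 / 1.88529 = 0.28543

α ≈ 0.285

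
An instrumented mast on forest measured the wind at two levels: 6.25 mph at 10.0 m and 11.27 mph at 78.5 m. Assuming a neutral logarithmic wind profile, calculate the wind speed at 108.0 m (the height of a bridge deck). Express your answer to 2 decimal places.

Log law: V ∝ ln(z/z₀). From the pair, with r = V₁/V₂ = 0.55457,
ln z₀ = (ln z₁ − r·ln z₂)/(1 − r) = (2.3026 − 0.55457×4.3631)/0.44543 = -0.2628 → z₀ = 0.7689 m
V₃ = V₁ · ln(z₃/z₀)/ln(z₁/z₀) = 6.25 × 4.9449/2.5654 = 12.0473 mph

12.05 mph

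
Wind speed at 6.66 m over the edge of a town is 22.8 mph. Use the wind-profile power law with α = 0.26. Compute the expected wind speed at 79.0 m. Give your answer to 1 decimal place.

Power-law profile: V₂ = V₁ · (z₂/z₁)^α
V₂ = 22.8 × (79.0/6.66)^0.26 = 22.8 × (11.8619)^0.26
    = 22.8 × 1.9023 = 43.3725 mph

43.4 mph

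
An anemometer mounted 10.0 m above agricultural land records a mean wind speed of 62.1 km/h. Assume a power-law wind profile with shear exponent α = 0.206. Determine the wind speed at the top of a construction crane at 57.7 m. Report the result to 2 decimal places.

Power-law profile: V₂ = V₁ · (z₂/z₁)^α
V₂ = 62.1 × (57.7/10.0)^0.206 = 62.1 × (5.7700)^0.206
    = 62.1 × 1.4348 = 89.1033 km/h

89.10 km/h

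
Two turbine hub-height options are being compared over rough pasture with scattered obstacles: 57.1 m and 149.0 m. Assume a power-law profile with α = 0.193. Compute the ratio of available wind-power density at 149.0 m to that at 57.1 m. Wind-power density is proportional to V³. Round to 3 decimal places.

Speed ratio: V_B/V_A = (z_B/z_A)^α = (149.0/57.1)^0.193 = (2.6095)^0.193 = 1.20336
Power-density ratio: P_B/P_A = (V_B/V_A)³ = (1.20336)³ = 1.74254

1.743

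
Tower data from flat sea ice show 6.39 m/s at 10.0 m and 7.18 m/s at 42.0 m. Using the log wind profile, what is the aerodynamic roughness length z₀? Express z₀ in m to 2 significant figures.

Log law: V(z) ∝ ln(z/z₀). With r = V₁/V₂ = 6.39/7.18 = 0.88997,
r · ln(z₂/z₀) = ln(z₁/z₀) ⇒ ln z₀ = (ln z₁ − r·ln z₂)/(1 − r)
ln z₀ = (2.30259 − 0.88997×3.73767) / 0.11003 = -9.3053
z₀ = exp(-9.3053) = 0.00009095 m

z₀ ≈ 0.000091 m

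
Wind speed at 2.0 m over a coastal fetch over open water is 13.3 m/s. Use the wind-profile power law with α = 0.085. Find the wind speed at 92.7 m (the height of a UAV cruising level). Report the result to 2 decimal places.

Power-law profile: V₂ = V₁ · (z₂/z₁)^α
V₂ = 13.3 × (92.7/2.0)^0.085 = 13.3 × (46.3500)^0.085
    = 13.3 × 1.3855 = 18.4275 m/s

18.43 m/s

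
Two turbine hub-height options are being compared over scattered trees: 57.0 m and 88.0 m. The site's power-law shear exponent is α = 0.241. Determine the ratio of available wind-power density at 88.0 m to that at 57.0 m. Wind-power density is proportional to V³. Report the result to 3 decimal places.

Speed ratio: V_B/V_A = (z_B/z_A)^α = (88.0/57.0)^0.241 = (1.5439)^0.241 = 1.11034
Power-density ratio: P_B/P_A = (V_B/V_A)³ = (1.11034)³ = 1.36887

1.369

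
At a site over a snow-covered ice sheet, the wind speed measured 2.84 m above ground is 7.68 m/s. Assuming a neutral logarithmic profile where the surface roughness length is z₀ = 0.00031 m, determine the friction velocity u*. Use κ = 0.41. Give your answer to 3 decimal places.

u* ≈ 0.345 m/s

Log law: V(z) = (u*/κ) · ln(z/z₀) ⇒ u* = κ · V / ln(z/z₀)
u* = 0.41 × 7.68 / ln(2.84/0.00031) = 0.41 × 7.68 / 9.1227
   = 3.1488 / 9.1227 = 0.3452 m/s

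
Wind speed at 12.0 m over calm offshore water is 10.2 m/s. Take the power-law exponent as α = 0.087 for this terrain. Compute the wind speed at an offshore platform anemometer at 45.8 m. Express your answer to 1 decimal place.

11.5 m/s

Power-law profile: V₂ = V₁ · (z₂/z₁)^α
V₂ = 10.2 × (45.8/12.0)^0.087 = 10.2 × (3.8167)^0.087
    = 10.2 × 1.1236 = 11.4606 m/s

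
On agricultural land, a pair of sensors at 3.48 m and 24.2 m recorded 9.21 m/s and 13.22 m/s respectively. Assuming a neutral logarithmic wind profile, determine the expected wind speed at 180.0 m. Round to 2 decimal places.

Log law: V ∝ ln(z/z₀). From the pair, with r = V₁/V₂ = 0.69667,
ln z₀ = (ln z₁ − r·ln z₂)/(1 − r) = (1.2470 − 0.69667×3.1864)/0.30333 = -3.2071 → z₀ = 0.04047 m
V₃ = V₁ · ln(z₃/z₀)/ln(z₁/z₀) = 9.21 × 8.4001/4.4541 = 17.3691 m/s

17.37 m/s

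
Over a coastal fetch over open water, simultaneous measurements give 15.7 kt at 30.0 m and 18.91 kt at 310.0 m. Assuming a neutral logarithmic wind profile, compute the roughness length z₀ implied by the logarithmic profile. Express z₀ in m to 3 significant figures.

z₀ ≈ 0.000328 m

Log law: V(z) ∝ ln(z/z₀). With r = V₁/V₂ = 15.7/18.91 = 0.83025,
r · ln(z₂/z₀) = ln(z₁/z₀) ⇒ ln z₀ = (ln z₁ − r·ln z₂)/(1 − r)
ln z₀ = (3.40120 − 0.83025×5.73657) / 0.16975 = -8.0210
z₀ = exp(-8.0210) = 0.0003285 m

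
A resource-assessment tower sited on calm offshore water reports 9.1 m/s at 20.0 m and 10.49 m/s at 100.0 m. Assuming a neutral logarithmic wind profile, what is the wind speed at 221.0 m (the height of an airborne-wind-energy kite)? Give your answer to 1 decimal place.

Log law: V ∝ ln(z/z₀). From the pair, with r = V₁/V₂ = 0.86749,
ln z₀ = (ln z₁ − r·ln z₂)/(1 − r) = (2.9957 − 0.86749×4.6052)/0.13251 = -7.5409 → z₀ = 0.0005309 m
V₃ = V₁ · ln(z₃/z₀)/ln(z₁/z₀) = 9.1 × 12.9390/10.5366 = 11.1749 m/s

11.2 m/s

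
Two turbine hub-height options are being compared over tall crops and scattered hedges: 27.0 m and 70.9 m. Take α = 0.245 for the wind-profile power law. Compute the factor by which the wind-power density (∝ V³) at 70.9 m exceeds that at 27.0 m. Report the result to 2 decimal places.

Speed ratio: V_B/V_A = (z_B/z_A)^α = (70.9/27.0)^0.245 = (2.6259)^0.245 = 1.26685
Power-density ratio: P_B/P_A = (V_B/V_A)³ = (1.26685)³ = 2.03316

2.03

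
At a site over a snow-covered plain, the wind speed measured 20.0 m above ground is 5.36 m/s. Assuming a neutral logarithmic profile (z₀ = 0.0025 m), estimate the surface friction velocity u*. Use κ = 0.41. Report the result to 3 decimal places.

u* ≈ 0.245 m/s

Log law: V(z) = (u*/κ) · ln(z/z₀) ⇒ u* = κ · V / ln(z/z₀)
u* = 0.41 × 5.36 / ln(20.0/0.0025) = 0.41 × 5.36 / 8.9872
   = 2.1976 / 8.9872 = 0.2445 m/s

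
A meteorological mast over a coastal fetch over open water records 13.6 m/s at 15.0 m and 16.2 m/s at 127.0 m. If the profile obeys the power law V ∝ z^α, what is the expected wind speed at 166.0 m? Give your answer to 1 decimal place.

16.6 m/s

First find α: α = ln(V₂/V₁)/ln(z₂/z₁) = ln(16.2/13.6)/ln(127.0/15.0) = 0.17494/2.13614 = 0.0819
Extrapolate from 127.0 m to 166.0 m: V₃ = 16.2 × (166.0/127.0)^0.0819 = 16.2 × 1.0222 = 16.5592 m/s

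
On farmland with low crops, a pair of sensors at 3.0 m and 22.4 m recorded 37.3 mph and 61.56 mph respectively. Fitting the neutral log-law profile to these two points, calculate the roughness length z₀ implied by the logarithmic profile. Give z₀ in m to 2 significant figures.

Log law: V(z) ∝ ln(z/z₀). With r = V₁/V₂ = 37.3/61.56 = 0.60591,
r · ln(z₂/z₀) = ln(z₁/z₀) ⇒ ln z₀ = (ln z₁ − r·ln z₂)/(1 − r)
ln z₀ = (1.09861 − 0.60591×3.10906) / 0.39409 = -1.9925
z₀ = exp(-1.9925) = 0.1364 m

z₀ ≈ 0.14 m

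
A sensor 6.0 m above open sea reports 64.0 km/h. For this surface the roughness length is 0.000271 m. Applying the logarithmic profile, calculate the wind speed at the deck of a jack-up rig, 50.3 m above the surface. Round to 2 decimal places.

Log law: V(z) ∝ ln(z/z₀), so V₂/V₁ = ln(z₂/z₀) / ln(z₁/z₀).
ln(50.3/0.000271) = 12.1314, ln(6.0/0.000271) = 10.0052
V₂ = 64.0 × 12.1314/10.0052 = 64.0 × 1.2125 = 77.6010 km/h

77.60 km/h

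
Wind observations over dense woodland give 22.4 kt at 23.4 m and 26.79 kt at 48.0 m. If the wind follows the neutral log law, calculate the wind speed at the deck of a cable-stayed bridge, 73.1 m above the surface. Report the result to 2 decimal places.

29.36 kt

Log law: V ∝ ln(z/z₀). From the pair, with r = V₁/V₂ = 0.83613,
ln z₀ = (ln z₁ − r·ln z₂)/(1 − r) = (3.1527 − 0.83613×3.8712)/0.16387 = -0.5132 → z₀ = 0.5986 m
V₃ = V₁ · ln(z₃/z₀)/ln(z₁/z₀) = 22.4 × 4.8051/3.6660 = 29.3601 kt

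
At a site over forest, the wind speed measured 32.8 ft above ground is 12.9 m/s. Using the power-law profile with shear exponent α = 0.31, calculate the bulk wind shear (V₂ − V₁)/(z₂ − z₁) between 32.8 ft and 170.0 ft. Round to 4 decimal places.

0.0626 m/s/ft

Power law: V₂ = V₁ · (z₂/z₁)^α = 12.9 × (5.1829)^0.31 = 21.4836 m/s
ΔV/Δz = (21.4836 − 12.9)/(170.0 − 32.8) = 8.5836/137.2000 = 0.06256 m/s/ft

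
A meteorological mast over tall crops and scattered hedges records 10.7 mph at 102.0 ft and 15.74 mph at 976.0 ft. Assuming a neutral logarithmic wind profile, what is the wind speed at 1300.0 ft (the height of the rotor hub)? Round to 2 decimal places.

Log law: V ∝ ln(z/z₀). From the pair, with r = V₁/V₂ = 0.67980,
ln z₀ = (ln z₁ − r·ln z₂)/(1 − r) = (4.6250 − 0.67980×6.8835)/0.32020 = -0.1698 → z₀ = 0.8438 ft
V₃ = V₁ · ln(z₃/z₀)/ln(z₁/z₀) = 10.7 × 7.3400/4.7948 = 16.3797 mph

16.38 mph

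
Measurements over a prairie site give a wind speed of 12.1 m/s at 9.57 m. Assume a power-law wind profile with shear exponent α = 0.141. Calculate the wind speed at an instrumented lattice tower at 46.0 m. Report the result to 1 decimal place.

Power-law profile: V₂ = V₁ · (z₂/z₁)^α
V₂ = 12.1 × (46.0/9.57)^0.141 = 12.1 × (4.8067)^0.141
    = 12.1 × 1.2478 = 15.0982 m/s

15.1 m/s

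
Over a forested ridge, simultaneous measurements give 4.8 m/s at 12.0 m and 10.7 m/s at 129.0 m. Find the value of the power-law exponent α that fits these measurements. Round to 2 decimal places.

Power law: V₂/V₁ = (z₂/z₁)^α ⇒ α = ln(V₂/V₁) / ln(z₂/z₁)
α = ln(10.7/4.8) / ln(129.0/12.0) = ln(2.2292) / ln(10.7500)
  = 0.80163 / 2.37491 = 0.33754

α ≈ 0.34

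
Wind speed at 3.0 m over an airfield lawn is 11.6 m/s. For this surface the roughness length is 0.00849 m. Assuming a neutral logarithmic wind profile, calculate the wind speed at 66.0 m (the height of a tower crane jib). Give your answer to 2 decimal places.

17.71 m/s

Log law: V(z) ∝ ln(z/z₀), so V₂/V₁ = ln(z₂/z₀) / ln(z₁/z₀).
ln(66.0/0.00849) = 8.9585, ln(3.0/0.00849) = 5.8675
V₂ = 11.6 × 8.9585/5.8675 = 11.6 × 1.5268 = 17.7110 m/s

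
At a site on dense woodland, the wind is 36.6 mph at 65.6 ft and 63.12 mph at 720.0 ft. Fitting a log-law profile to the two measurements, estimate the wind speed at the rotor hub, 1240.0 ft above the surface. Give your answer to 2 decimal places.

Log law: V ∝ ln(z/z₀). From the pair, with r = V₁/V₂ = 0.57985,
ln z₀ = (ln z₁ − r·ln z₂)/(1 − r) = (4.1836 − 0.57985×6.5793)/0.42015 = 0.8773 → z₀ = 2.404 ft
V₃ = V₁ · ln(z₃/z₀)/ln(z₁/z₀) = 36.6 × 6.2455/3.3062 = 69.1378 mph

69.14 mph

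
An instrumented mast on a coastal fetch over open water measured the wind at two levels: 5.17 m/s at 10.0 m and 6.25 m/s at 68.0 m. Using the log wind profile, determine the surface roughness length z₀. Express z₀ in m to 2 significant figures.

z₀ ≈ 0.0010 m

Log law: V(z) ∝ ln(z/z₀). With r = V₁/V₂ = 5.17/6.25 = 0.82720,
r · ln(z₂/z₀) = ln(z₁/z₀) ⇒ ln z₀ = (ln z₁ − r·ln z₂)/(1 − r)
ln z₀ = (2.30259 − 0.82720×4.21951) / 0.17280 = -6.8738
z₀ = exp(-6.8738) = 0.001035 m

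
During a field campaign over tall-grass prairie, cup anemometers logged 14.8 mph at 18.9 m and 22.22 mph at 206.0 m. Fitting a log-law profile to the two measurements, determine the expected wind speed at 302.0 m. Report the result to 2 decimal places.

23.41 mph

Log law: V ∝ ln(z/z₀). From the pair, with r = V₁/V₂ = 0.66607,
ln z₀ = (ln z₁ − r·ln z₂)/(1 − r) = (2.9392 − 0.66607×5.3279)/0.33393 = -1.8254 → z₀ = 0.1612 m
V₃ = V₁ · ln(z₃/z₀)/ln(z₁/z₀) = 14.8 × 7.5358/4.7646 = 23.4083 mph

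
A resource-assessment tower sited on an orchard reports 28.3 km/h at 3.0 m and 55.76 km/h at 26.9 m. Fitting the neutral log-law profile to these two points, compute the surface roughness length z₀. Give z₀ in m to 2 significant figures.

z₀ ≈ 0.31 m

Log law: V(z) ∝ ln(z/z₀). With r = V₁/V₂ = 28.3/55.76 = 0.50753,
r · ln(z₂/z₀) = ln(z₁/z₀) ⇒ ln z₀ = (ln z₁ − r·ln z₂)/(1 − r)
ln z₀ = (1.09861 − 0.50753×3.29213) / 0.49247 = -1.1620
z₀ = exp(-1.1620) = 0.3129 m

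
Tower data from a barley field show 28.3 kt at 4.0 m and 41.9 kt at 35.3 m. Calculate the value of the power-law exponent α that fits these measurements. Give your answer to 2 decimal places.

α ≈ 0.18

Power law: V₂/V₁ = (z₂/z₁)^α ⇒ α = ln(V₂/V₁) / ln(z₂/z₁)
α = ln(41.9/28.3) / ln(35.3/4.0) = ln(1.4806) / ln(8.8250)
  = 0.39242 / 2.17759 = 0.18021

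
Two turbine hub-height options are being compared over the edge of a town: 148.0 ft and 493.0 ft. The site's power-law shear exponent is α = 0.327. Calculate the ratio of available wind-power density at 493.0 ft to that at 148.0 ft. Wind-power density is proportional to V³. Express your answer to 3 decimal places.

Speed ratio: V_B/V_A = (z_B/z_A)^α = (493.0/148.0)^0.327 = (3.3311)^0.327 = 1.48213
Power-density ratio: P_B/P_A = (V_B/V_A)³ = (1.48213)³ = 3.25579

3.256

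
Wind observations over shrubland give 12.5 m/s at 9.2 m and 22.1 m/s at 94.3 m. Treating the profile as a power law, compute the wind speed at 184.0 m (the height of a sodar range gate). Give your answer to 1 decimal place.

First find α: α = ln(V₂/V₁)/ln(z₂/z₁) = ln(22.1/12.5)/ln(94.3/9.2) = 0.56985/2.32728 = 0.2449
Extrapolate from 94.3 m to 184.0 m: V₃ = 22.1 × (184.0/94.3)^0.2449 = 22.1 × 1.1778 = 26.0301 m/s

26.0 m/s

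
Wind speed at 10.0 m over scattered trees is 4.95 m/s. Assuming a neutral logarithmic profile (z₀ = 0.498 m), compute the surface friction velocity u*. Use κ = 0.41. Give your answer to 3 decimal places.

Log law: V(z) = (u*/κ) · ln(z/z₀) ⇒ u* = κ · V / ln(z/z₀)
u* = 0.41 × 4.95 / ln(10.0/0.498) = 0.41 × 4.95 / 2.9997
   = 2.0295 / 2.9997 = 0.6766 m/s

u* ≈ 0.677 m/s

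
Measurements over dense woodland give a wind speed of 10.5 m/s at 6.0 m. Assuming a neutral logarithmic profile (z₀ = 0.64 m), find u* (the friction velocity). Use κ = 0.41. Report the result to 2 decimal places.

u* ≈ 1.92 m/s

Log law: V(z) = (u*/κ) · ln(z/z₀) ⇒ u* = κ · V / ln(z/z₀)
u* = 0.41 × 10.5 / ln(6.0/0.64) = 0.41 × 10.5 / 2.2380
   = 4.3050 / 2.2380 = 1.9236 m/s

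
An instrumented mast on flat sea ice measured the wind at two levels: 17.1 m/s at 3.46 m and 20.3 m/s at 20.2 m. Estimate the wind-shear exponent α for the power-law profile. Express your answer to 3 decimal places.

α ≈ 0.097

Power law: V₂/V₁ = (z₂/z₁)^α ⇒ α = ln(V₂/V₁) / ln(z₂/z₁)
α = ln(20.3/17.1) / ln(20.2/3.46) = ln(1.1871) / ln(5.8382)
  = 0.17154 / 1.76441 = 0.09722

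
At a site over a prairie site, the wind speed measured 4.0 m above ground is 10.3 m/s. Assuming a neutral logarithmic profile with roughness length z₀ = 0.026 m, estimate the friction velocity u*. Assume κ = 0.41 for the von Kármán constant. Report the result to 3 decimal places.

u* ≈ 0.839 m/s

Log law: V(z) = (u*/κ) · ln(z/z₀) ⇒ u* = κ · V / ln(z/z₀)
u* = 0.41 × 10.3 / ln(4.0/0.026) = 0.41 × 10.3 / 5.0360
   = 4.2230 / 5.0360 = 0.8386 m/s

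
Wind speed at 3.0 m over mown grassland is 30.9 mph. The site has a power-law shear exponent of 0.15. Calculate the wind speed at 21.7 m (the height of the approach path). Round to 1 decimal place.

Power-law profile: V₂ = V₁ · (z₂/z₁)^α
V₂ = 30.9 × (21.7/3.0)^0.15 = 30.9 × (7.2333)^0.15
    = 30.9 × 1.3456 = 41.5776 mph

41.6 mph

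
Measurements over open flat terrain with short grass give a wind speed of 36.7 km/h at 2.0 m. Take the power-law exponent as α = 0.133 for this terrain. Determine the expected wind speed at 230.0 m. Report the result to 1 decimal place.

Power-law profile: V₂ = V₁ · (z₂/z₁)^α
V₂ = 36.7 × (230.0/2.0)^0.133 = 36.7 × (115.0000)^0.133
    = 36.7 × 1.8796 = 68.9825 km/h

69.0 km/h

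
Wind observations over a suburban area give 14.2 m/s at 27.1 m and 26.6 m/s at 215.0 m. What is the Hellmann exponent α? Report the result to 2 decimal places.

α ≈ 0.30

Power law: V₂/V₁ = (z₂/z₁)^α ⇒ α = ln(V₂/V₁) / ln(z₂/z₁)
α = ln(26.6/14.2) / ln(215.0/27.1) = ln(1.8732) / ln(7.9336)
  = 0.62767 / 2.07110 = 0.30306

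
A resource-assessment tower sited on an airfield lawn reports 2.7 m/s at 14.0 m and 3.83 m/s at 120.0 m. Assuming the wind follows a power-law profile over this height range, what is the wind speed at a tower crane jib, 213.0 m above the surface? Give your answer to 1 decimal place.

4.2 m/s

First find α: α = ln(V₂/V₁)/ln(z₂/z₁) = ln(3.83/2.7)/ln(120.0/14.0) = 0.34961/2.14843 = 0.1627
Extrapolate from 120.0 m to 213.0 m: V₃ = 3.83 × (213.0/120.0)^0.1627 = 3.83 × 1.0979 = 4.2049 m/s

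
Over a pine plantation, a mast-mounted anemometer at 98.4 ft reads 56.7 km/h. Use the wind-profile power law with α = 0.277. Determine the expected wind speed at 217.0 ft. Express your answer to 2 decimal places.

70.59 km/h

Power-law profile: V₂ = V₁ · (z₂/z₁)^α
V₂ = 56.7 × (217.0/98.4)^0.277 = 56.7 × (2.2053)^0.277
    = 56.7 × 1.2449 = 70.5867 km/h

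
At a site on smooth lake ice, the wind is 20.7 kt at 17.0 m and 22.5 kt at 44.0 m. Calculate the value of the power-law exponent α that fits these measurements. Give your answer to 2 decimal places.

α ≈ 0.09

Power law: V₂/V₁ = (z₂/z₁)^α ⇒ α = ln(V₂/V₁) / ln(z₂/z₁)
α = ln(22.5/20.7) / ln(44.0/17.0) = ln(1.0870) / ln(2.5882)
  = 0.08338 / 0.95098 = 0.08768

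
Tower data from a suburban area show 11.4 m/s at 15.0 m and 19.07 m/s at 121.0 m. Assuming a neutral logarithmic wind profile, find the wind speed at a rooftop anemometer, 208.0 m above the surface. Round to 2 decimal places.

Log law: V ∝ ln(z/z₀). From the pair, with r = V₁/V₂ = 0.59780,
ln z₀ = (ln z₁ − r·ln z₂)/(1 − r) = (2.7081 − 0.59780×4.7958)/0.40220 = -0.3950 → z₀ = 0.6737 m
V₃ = V₁ · ln(z₃/z₀)/ln(z₁/z₀) = 11.4 × 5.7325/3.1030 = 21.0603 m/s

21.06 m/s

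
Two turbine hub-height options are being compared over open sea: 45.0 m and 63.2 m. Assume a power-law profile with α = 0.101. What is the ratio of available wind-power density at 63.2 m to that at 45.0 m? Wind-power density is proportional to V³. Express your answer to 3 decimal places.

1.108

Speed ratio: V_B/V_A = (z_B/z_A)^α = (63.2/45.0)^0.101 = (1.4044)^0.101 = 1.03490
Power-density ratio: P_B/P_A = (V_B/V_A)³ = (1.03490)³ = 1.10839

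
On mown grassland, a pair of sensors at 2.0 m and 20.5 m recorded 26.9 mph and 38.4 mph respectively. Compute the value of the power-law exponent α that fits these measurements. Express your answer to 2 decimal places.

Power law: V₂/V₁ = (z₂/z₁)^α ⇒ α = ln(V₂/V₁) / ln(z₂/z₁)
α = ln(38.4/26.9) / ln(20.5/2.0) = ln(1.4275) / ln(10.2500)
  = 0.35593 / 2.32728 = 0.15294

α ≈ 0.15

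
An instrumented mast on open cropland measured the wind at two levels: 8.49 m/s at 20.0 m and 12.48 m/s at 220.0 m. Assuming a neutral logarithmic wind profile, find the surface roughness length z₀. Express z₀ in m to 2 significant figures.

Log law: V(z) ∝ ln(z/z₀). With r = V₁/V₂ = 8.49/12.48 = 0.68029,
r · ln(z₂/z₀) = ln(z₁/z₀) ⇒ ln z₀ = (ln z₁ − r·ln z₂)/(1 − r)
ln z₀ = (2.99573 − 0.68029×5.39363) / 0.31971 = -2.1066
z₀ = exp(-2.1066) = 0.1217 m

z₀ ≈ 0.12 m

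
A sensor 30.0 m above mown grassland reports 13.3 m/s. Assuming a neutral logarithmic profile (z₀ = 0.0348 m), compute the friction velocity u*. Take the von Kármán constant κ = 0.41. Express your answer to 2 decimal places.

u* ≈ 0.81 m/s

Log law: V(z) = (u*/κ) · ln(z/z₀) ⇒ u* = κ · V / ln(z/z₀)
u* = 0.41 × 13.3 / ln(30.0/0.0348) = 0.41 × 13.3 / 6.7593
   = 5.4530 / 6.7593 = 0.8067 m/s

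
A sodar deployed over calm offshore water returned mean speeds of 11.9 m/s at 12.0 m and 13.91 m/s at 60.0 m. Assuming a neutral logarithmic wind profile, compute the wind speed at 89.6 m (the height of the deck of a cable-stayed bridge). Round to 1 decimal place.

Log law: V ∝ ln(z/z₀). From the pair, with r = V₁/V₂ = 0.85550,
ln z₀ = (ln z₁ − r·ln z₂)/(1 − r) = (2.4849 − 0.85550×4.0943)/0.14450 = -7.0436 → z₀ = 0.0008730 m
V₃ = V₁ · ln(z₃/z₀)/ln(z₁/z₀) = 11.9 × 11.5390/9.5285 = 14.4108 m/s

14.4 m/s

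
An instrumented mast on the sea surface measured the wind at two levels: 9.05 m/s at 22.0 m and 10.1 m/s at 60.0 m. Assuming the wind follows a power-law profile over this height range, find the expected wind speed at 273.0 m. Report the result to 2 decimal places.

11.92 m/s

First find α: α = ln(V₂/V₁)/ln(z₂/z₁) = ln(10.1/9.05)/ln(60.0/22.0) = 0.10977/1.00330 = 0.1094
Extrapolate from 60.0 m to 273.0 m: V₃ = 10.1 × (273.0/60.0)^0.1094 = 10.1 × 1.1803 = 11.9210 m/s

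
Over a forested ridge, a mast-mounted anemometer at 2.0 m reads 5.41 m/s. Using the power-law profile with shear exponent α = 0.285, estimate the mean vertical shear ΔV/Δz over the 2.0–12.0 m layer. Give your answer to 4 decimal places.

Power law: V₂ = V₁ · (z₂/z₁)^α = 5.41 × (6.0000)^0.285 = 9.0151 m/s
ΔV/Δz = (9.0151 − 5.41)/(12.0 − 2.0) = 3.6051/10.0000 = 0.36051 m/s/m

0.3605 m/s/m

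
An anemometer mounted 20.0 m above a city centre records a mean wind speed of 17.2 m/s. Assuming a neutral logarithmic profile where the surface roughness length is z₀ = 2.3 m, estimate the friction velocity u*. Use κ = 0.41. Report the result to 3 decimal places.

Log law: V(z) = (u*/κ) · ln(z/z₀) ⇒ u* = κ · V / ln(z/z₀)
u* = 0.41 × 17.2 / ln(20.0/2.3) = 0.41 × 17.2 / 2.1628
   = 7.0520 / 2.1628 = 3.2606 m/s

u* ≈ 3.261 m/s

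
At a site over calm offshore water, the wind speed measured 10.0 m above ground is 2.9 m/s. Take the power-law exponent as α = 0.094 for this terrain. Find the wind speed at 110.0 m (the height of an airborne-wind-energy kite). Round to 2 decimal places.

Power-law profile: V₂ = V₁ · (z₂/z₁)^α
V₂ = 2.9 × (110.0/10.0)^0.094 = 2.9 × (11.0000)^0.094
    = 2.9 × 1.2528 = 3.6332 m/s

3.63 m/s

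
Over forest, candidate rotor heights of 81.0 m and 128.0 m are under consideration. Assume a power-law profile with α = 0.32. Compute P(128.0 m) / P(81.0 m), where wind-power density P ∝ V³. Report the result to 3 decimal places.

1.552

Speed ratio: V_B/V_A = (z_B/z_A)^α = (128.0/81.0)^0.32 = (1.5802)^0.32 = 1.15769
Power-density ratio: P_B/P_A = (V_B/V_A)³ = (1.15769)³ = 1.55159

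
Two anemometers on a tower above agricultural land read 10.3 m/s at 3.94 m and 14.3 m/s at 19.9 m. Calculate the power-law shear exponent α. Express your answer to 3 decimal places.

Power law: V₂/V₁ = (z₂/z₁)^α ⇒ α = ln(V₂/V₁) / ln(z₂/z₁)
α = ln(14.3/10.3) / ln(19.9/3.94) = ln(1.3883) / ln(5.0508)
  = 0.32812 / 1.61954 = 0.20260

α ≈ 0.203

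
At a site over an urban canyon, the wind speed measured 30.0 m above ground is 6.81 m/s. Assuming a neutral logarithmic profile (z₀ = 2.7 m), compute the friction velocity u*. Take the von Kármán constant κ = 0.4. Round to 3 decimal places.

u* ≈ 1.131 m/s

Log law: V(z) = (u*/κ) · ln(z/z₀) ⇒ u* = κ · V / ln(z/z₀)
u* = 0.4 × 6.81 / ln(30.0/2.7) = 0.4 × 6.81 / 2.4079
   = 2.7240 / 2.4079 = 1.1313 m/s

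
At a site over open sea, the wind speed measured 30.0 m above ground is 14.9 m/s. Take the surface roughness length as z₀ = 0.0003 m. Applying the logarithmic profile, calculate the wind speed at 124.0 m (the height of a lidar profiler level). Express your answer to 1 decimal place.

Log law: V(z) ∝ ln(z/z₀), so V₂/V₁ = ln(z₂/z₀) / ln(z₁/z₀).
ln(124.0/0.0003) = 12.9320, ln(30.0/0.0003) = 11.5129
V₂ = 14.9 × 12.9320/11.5129 = 14.9 × 1.1233 = 16.7366 m/s

16.7 m/s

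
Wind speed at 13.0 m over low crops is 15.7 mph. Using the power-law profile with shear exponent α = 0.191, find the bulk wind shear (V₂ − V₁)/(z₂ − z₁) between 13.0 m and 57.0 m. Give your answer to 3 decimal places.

Power law: V₂ = V₁ · (z₂/z₁)^α = 15.7 × (4.3846)^0.191 = 20.8213 mph
ΔV/Δz = (20.8213 − 15.7)/(57.0 − 13.0) = 5.1213/44.0000 = 0.11639 mph/m

0.116 mph/m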